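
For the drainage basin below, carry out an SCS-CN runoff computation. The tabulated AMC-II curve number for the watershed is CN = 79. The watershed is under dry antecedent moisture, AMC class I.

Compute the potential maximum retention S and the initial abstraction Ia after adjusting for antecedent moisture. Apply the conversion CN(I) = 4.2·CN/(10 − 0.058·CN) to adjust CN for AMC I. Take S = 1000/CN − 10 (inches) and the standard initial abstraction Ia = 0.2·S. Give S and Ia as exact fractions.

Dry (AMC I): CN(I) = 4.2·79/(10 − 0.058·79) = (1659/5)/(2709/500) = 7900/129 ≈ 61.240
Retention S: 1000/CN − 10 with CN=61.240 → S = 500/79 ≈ 6.329 in
Ia = 0.2·(500/79) = 100/79 in ≈ 1.266 in

S = 500/79 in ≈ 6.329 in; Ia = 100/79 in ≈ 1.266 in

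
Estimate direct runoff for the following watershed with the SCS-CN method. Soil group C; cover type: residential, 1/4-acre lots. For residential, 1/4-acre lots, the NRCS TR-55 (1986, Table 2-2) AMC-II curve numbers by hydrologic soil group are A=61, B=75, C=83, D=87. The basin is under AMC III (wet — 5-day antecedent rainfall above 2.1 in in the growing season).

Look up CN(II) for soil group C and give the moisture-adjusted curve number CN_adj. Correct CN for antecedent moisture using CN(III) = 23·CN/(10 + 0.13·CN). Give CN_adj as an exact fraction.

NRCS table: residential, 1/4-acre lots, soil group C → CN(II) = 83
Adjust CN=83 to AMC III: 23·83/(10 + 0.13·83) → 1909 ÷ (2079/100) = 190900/2079 ≈ 91.823

CN_adj = 190900/2079 ≈ 91.823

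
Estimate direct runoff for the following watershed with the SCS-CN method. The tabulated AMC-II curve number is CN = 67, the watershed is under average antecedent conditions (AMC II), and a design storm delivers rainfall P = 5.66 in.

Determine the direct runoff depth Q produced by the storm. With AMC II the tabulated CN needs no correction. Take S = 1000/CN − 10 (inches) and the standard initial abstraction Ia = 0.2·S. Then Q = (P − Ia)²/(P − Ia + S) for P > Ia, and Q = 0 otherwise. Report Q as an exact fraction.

Average conditions: CN = 67 (no AMC adjustment).
Max retention: S = 1000/67 − 10 = 330/67 in (≈ 4.925 in)
Ia = 0.2S: 0.2·4.925 = 0.985 in (exactly 66/67)
P − Ia = 5.660 − 0.985 = 15661/3350 ≈ 4.675 in (> 0, runoff occurs)
Q = (15661/3350)²/((15661/3350) + 330/67) = (245266921/11222500)/(32161/3350) = 245266921/107739350 in ≈ 2.276 in

Q = 245266921/107739350 in ≈ 2.276 in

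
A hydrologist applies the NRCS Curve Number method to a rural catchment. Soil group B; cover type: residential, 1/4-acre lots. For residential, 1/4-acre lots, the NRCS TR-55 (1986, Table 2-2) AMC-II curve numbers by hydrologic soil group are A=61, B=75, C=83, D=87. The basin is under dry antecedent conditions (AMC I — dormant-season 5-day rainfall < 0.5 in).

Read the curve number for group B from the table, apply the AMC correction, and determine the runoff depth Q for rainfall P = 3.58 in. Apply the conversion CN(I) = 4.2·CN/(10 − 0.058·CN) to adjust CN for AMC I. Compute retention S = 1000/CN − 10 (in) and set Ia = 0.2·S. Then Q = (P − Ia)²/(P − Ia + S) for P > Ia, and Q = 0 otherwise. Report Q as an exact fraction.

Q = 39400729/98522550 in ≈ 0.400 in

NRCS table: residential, 1/4-acre lots, soil group B → CN(II) = 75
Dry (AMC I): CN(I) = 4.2·75/(10 − 0.058·75) = 315/(113/20) = 6300/113 ≈ 55.752
Max retention: S = 1000/(6300/113) − 10 = 500/63 in (≈ 7.937 in)
Ia = 0.2S: 0.2·7.937 = 1.587 in (exactly 100/63)
P − Ia = 3.580 − 1.587 = 6277/3150 ≈ 1.993 in (> 0, runoff occurs)
Runoff Q = (P−Ia)²/(P−Ia+S) = (1.993)²/(1.993+7.937) = 39400729/98522550 ≈ 0.400 in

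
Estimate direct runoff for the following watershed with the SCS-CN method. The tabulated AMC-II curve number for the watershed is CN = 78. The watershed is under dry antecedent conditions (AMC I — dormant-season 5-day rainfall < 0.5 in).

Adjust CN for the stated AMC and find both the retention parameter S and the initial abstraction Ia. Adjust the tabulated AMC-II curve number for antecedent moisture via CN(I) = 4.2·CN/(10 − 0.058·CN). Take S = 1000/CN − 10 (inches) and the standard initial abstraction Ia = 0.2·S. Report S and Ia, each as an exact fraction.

S = 5500/819 in ≈ 6.716 in; Ia = 1100/819 in ≈ 1.343 in

Dry (AMC I): CN(I) = 4.2·78/(10 − 0.058·78) = (1638/5)/(1369/250) = 81900/1369 ≈ 59.825
Max retention: S = 1000/(81900/1369) − 10 = 5500/819 in (≈ 6.716 in)
Initial abstraction Ia = S/5 = (5500/819)/5 = 1100/819 ≈ 1.343 in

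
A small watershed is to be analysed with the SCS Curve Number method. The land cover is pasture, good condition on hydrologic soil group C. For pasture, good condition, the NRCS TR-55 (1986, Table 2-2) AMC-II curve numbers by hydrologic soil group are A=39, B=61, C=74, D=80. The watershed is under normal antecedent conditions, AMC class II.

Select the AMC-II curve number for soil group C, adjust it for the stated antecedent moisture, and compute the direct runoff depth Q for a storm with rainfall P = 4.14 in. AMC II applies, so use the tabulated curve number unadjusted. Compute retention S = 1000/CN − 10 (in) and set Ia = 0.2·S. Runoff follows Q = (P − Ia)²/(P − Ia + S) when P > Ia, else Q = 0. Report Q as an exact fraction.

NRCS table: pasture, good condition, soil group C → CN(II) = 74
CN(II) = 74; AMC II needs no correction.
Retention S: 1000/CN − 10 with CN=74.000 → S = 130/37 ≈ 3.514 in
Ia = 0.2S: 0.2·3.514 = 0.703 in (exactly 26/37)
Since P=4.140 > Ia=0.703: effective rainfall P−Ia = 6359/1850 in
Q: (6359/1850)² ÷ (12859/1850) = 40436881/23789150 in (≈ 1.700 in)

Q = 40436881/23789150 in ≈ 1.700 in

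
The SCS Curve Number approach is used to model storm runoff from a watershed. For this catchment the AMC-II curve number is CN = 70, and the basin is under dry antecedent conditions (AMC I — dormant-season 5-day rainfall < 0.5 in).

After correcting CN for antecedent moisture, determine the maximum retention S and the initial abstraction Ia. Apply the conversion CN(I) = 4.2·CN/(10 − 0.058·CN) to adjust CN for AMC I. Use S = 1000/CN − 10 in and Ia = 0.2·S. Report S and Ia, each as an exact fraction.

Dry (AMC I): CN(I) = 4.2·70/(10 − 0.058·70) = 294/(297/50) = 4900/99 ≈ 49.495
Max retention: S = 1000/(4900/99) − 10 = 500/49 in (≈ 10.204 in)
Ia = 0.2S: 0.2·10.204 = 2.041 in (exactly 100/49)

S = 500/49 in ≈ 10.204 in; Ia = 100/49 in ≈ 2.041 in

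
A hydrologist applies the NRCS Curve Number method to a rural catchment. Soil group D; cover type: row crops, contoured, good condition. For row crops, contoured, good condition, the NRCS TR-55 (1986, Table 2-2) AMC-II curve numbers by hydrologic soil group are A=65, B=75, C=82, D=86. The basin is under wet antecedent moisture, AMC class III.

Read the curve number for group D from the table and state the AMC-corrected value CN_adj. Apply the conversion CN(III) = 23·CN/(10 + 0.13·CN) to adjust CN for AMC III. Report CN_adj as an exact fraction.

NRCS table: row crops, contoured, good condition, soil group D → CN(II) = 86
Adjust CN=86 to AMC III: 23·86/(10 + 0.13·86) → 1978 ÷ (1059/50) = 98900/1059 ≈ 93.390

CN_adj = 98900/1059 ≈ 93.390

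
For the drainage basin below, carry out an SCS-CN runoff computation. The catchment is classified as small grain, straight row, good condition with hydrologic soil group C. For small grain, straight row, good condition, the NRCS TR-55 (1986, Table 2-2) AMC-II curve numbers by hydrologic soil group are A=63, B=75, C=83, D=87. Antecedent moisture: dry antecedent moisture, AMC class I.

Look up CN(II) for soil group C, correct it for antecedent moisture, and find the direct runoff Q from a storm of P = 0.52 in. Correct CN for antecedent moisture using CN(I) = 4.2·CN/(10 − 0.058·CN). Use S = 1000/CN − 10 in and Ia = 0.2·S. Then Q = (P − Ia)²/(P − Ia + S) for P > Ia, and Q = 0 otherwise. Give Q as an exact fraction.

Q = 0 in ≈ 0.000 in

NRCS table: small grain, straight row, good condition, soil group C → CN(II) = 83
Adjust CN=83 to AMC I: 4.2·83/(10 − 0.058·83) → (1743/5) ÷ (2593/500) = 174300/2593 ≈ 67.219
S = 1000/(174300/2593) − 10 = 8500/1743 in ≈ 4.877 in
Ia = 0.2S: 0.2·4.877 = 0.975 in (exactly 1700/1743)
P = 0.520 ≤ Ia = 0.975 in: entire storm abstracted, Q = 0.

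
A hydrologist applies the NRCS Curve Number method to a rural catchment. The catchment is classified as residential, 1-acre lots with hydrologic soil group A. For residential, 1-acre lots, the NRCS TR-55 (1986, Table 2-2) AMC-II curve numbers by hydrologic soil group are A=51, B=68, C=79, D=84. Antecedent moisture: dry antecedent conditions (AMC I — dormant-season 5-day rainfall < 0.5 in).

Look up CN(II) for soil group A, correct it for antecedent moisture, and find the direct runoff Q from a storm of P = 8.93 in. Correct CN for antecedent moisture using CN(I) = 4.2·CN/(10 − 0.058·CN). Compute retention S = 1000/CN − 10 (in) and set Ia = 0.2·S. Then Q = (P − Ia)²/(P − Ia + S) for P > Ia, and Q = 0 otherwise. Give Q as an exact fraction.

NRCS table: residential, 1-acre lots, soil group A → CN(II) = 51
CN(I) from CN(II)=51: (4.2·51)/(10 − 0.058·51) = 15300/503 ≈ 30.417
Max retention: S = 1000/(15300/503) − 10 = 3500/153 in (≈ 22.876 in)
Ia = 0.2S: 0.2·22.876 = 4.575 in (exactly 700/153)
Excess rainfall: 8.930 − 4.575 = 4.355 in; P > Ia so Q > 0
Runoff Q = (P−Ia)²/(P−Ia+S) = (4.355)²/(4.355+22.876) = 4439423641/6374423700 ≈ 0.696 in

Q = 4439423641/6374423700 in ≈ 0.696 in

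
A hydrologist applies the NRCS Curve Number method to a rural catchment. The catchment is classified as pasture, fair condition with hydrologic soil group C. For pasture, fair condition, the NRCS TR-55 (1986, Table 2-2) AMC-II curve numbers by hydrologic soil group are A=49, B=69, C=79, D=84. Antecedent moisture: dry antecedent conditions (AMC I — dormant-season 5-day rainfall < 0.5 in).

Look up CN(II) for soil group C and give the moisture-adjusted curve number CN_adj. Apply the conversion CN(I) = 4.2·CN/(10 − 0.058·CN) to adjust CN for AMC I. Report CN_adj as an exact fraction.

NRCS table: pasture, fair condition, soil group C → CN(II) = 79
CN(I) from CN(II)=79: (4.2·79)/(10 − 0.058·79) = 7900/129 ≈ 61.240

CN_adj = 7900/129 ≈ 61.240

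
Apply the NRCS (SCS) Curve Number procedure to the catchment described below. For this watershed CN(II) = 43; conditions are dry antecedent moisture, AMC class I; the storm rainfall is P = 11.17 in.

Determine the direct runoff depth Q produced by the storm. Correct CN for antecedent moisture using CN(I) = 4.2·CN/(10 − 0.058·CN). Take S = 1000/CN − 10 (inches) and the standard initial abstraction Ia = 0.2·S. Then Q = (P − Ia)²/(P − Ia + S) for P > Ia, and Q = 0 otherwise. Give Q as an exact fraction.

Q = 21379411089/32996131700 in ≈ 0.648 in

Dry (AMC I): CN(I) = 4.2·43/(10 − 0.058·43) = (903/5)/(3753/500) = 30100/1251 ≈ 24.061
Retention S: 1000/CN − 10 with CN=24.061 → S = 9500/301 ≈ 31.561 in
Ia = 0.2S: 0.2·31.561 = 6.312 in (exactly 1900/301)
Since P=11.170 > Ia=6.312: effective rainfall P−Ia = 146217/30100 in
Q = (146217/30100)²/((146217/30100) + 9500/301) = (21379411089/906010000)/(1096217/30100) = 21379411089/32996131700 in ≈ 0.648 in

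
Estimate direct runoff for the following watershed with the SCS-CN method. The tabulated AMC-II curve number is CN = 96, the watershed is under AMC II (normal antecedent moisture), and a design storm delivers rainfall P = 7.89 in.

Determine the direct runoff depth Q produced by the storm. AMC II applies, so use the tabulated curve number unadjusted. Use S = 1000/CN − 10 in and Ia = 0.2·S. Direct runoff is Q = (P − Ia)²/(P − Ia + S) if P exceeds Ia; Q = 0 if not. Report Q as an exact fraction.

AMC II — tabulated CN = 96 applies directly.
Retention S: 1000/CN − 10 with CN=96.000 → S = 5/12 ≈ 0.417 in
Ia = 0.2·(5/12) = 1/12 in ≈ 0.083 in
Since P=7.890 > Ia=0.083: effective rainfall P−Ia = 1171/150 in
Q: (1171/150)² ÷ (2467/300) = 1371241/185025 in (≈ 7.411 in)

Q = 1371241/185025 in ≈ 7.411 in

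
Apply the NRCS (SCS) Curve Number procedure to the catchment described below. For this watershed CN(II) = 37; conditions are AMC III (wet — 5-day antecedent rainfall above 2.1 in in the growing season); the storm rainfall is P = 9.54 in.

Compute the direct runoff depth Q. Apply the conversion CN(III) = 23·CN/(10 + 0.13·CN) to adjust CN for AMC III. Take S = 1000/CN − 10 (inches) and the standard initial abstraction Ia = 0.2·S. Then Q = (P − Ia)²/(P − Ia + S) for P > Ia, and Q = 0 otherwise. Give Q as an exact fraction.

Wet (AMC III): CN(III) = 23·37/(10 + 0.13·37) = 851/(1481/100) = 85100/1481 ≈ 57.461
Max retention: S = 1000/(85100/1481) − 10 = 6300/851 in (≈ 7.403 in)
Ia = 0.2·(6300/851) = 1260/851 in ≈ 1.481 in
Excess rainfall: 9.540 − 1.481 = 8.059 in; P > Ia so Q > 0
Q = (342927/42550)²/((342927/42550) + 6300/851) = (117598927329/1810502500)/(657927/42550) = 13066547481/3110532650 in ≈ 4.201 in

Q = 13066547481/3110532650 in ≈ 4.201 in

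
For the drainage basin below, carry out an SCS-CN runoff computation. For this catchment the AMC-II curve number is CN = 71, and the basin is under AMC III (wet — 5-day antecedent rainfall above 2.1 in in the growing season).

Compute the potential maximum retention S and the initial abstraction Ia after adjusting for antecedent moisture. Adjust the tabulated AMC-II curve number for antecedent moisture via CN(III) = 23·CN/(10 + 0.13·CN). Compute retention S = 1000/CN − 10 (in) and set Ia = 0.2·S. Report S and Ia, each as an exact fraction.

Adjust CN=71 to AMC III: 23·71/(10 + 0.13·71) → 1633 ÷ (1923/100) = 163300/1923 ≈ 84.919
Retention S: 1000/CN − 10 with CN=84.919 → S = 2900/1633 ≈ 1.776 in
Initial abstraction Ia = S/5 = (2900/1633)/5 = 580/1633 ≈ 0.355 in

S = 2900/1633 in ≈ 1.776 in; Ia = 580/1633 in ≈ 0.355 in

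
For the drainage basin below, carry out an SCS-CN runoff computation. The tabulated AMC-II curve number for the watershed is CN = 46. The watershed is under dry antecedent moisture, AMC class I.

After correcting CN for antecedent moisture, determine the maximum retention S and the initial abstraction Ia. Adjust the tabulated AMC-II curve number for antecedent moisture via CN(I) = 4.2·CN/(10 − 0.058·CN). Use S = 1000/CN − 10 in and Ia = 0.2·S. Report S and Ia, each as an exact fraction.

Dry (AMC I): CN(I) = 4.2·46/(10 − 0.058·46) = (966/5)/(1833/250) = 16100/611 ≈ 26.350
Retention S: 1000/CN − 10 with CN=26.350 → S = 4500/161 ≈ 27.950 in
Initial abstraction Ia = S/5 = (4500/161)/5 = 900/161 ≈ 5.590 in

S = 4500/161 in ≈ 27.950 in; Ia = 900/161 in ≈ 5.590 in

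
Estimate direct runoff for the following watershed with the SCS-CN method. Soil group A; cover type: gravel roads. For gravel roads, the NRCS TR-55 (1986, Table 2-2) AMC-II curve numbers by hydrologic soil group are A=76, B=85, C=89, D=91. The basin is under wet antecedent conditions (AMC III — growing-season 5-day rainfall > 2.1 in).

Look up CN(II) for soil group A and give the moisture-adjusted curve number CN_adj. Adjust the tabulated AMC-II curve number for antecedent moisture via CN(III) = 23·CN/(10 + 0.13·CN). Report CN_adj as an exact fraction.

NRCS table: gravel roads, soil group A → CN(II) = 76
CN(III) from CN(II)=76: (23·76)/(10 + 0.13·76) = 43700/497 ≈ 87.928

CN_adj = 43700/497 ≈ 87.928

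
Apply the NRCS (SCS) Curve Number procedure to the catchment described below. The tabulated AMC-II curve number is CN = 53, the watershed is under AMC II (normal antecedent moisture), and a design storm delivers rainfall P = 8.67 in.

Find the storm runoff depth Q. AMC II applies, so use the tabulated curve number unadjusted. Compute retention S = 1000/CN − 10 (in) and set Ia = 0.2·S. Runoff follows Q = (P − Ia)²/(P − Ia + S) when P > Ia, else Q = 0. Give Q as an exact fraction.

AMC II — tabulated CN = 53 applies directly.
Retention S: 1000/CN − 10 with CN=53.000 → S = 470/53 ≈ 8.868 in
Initial abstraction Ia = S/5 = (470/53)/5 = 94/53 ≈ 1.774 in
Since P=8.670 > Ia=1.774: effective rainfall P−Ia = 36551/5300 in
Q = (36551/5300)²/((36551/5300) + 470/53) = (1335975601/28090000)/(83551/5300) = 1335975601/442820300 in ≈ 3.017 in

Q = 1335975601/442820300 in ≈ 3.017 in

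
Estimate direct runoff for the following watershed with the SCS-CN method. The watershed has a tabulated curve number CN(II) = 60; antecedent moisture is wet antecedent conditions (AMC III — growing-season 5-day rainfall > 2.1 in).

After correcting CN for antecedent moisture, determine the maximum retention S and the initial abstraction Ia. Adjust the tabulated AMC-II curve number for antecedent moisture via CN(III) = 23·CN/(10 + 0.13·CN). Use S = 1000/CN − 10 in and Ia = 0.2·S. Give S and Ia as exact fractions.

S = 200/69 in ≈ 2.899 in; Ia = 40/69 in ≈ 0.580 in

Adjust CN=60 to AMC III: 23·60/(10 + 0.13·60) → 1380 ÷ (89/5) = 6900/89 ≈ 77.528
Retention S: 1000/CN − 10 with CN=77.528 → S = 200/69 ≈ 2.899 in
Ia = 0.2S: 0.2·2.899 = 0.580 in (exactly 40/69)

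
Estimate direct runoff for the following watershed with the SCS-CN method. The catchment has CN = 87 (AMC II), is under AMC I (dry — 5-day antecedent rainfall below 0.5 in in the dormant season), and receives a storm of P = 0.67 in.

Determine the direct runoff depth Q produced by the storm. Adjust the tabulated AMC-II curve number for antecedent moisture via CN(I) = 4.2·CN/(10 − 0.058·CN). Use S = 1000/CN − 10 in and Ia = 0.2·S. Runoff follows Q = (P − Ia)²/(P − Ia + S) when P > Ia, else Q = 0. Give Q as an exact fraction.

Adjust CN=87 to AMC I: 4.2·87/(10 − 0.058·87) → (1827/5) ÷ (2477/500) = 182700/2477 ≈ 73.759
S = 1000/(182700/2477) − 10 = 6500/1827 in ≈ 3.558 in
Initial abstraction Ia = S/5 = (6500/1827)/5 = 1300/1827 ≈ 0.712 in
P = 0.670 ≤ Ia = 0.712 in: entire storm abstracted, Q = 0.

Q = 0 in ≈ 0.000 in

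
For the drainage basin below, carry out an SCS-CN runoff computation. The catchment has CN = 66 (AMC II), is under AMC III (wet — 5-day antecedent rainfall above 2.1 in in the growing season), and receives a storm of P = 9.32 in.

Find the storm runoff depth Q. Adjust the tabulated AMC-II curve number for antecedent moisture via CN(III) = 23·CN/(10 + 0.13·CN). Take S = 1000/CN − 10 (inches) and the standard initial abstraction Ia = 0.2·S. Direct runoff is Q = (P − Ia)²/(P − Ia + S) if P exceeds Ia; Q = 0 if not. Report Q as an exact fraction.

Q = 28340712409/4000821825 in ≈ 7.084 in

Wet (AMC III): CN(III) = 23·66/(10 + 0.13·66) = 1518/(929/50) = 75900/929 ≈ 81.701
S = 1000/(75900/929) − 10 = 1700/759 in ≈ 2.240 in
Ia = 0.2S: 0.2·2.240 = 0.448 in (exactly 340/759)
Excess rainfall: 9.320 − 0.448 = 8.872 in; P > Ia so Q > 0
Q = (168347/18975)²/((168347/18975) + 1700/759) = (28340712409/360050625)/(210847/18975) = 28340712409/4000821825 in ≈ 7.084 in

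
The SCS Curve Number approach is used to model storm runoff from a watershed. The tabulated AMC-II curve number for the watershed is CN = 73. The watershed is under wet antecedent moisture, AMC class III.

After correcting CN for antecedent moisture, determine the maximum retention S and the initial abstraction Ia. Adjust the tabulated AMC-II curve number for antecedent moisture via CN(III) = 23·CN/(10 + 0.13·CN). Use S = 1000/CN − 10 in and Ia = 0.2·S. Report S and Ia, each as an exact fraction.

CN(III) from CN(II)=73: (23·73)/(10 + 0.13·73) = 167900/1949 ≈ 86.147
Max retention: S = 1000/(167900/1949) − 10 = 2700/1679 in (≈ 1.608 in)
Ia = 0.2·(2700/1679) = 540/1679 in ≈ 0.322 in

S = 2700/1679 in ≈ 1.608 in; Ia = 540/1679 in ≈ 0.322 in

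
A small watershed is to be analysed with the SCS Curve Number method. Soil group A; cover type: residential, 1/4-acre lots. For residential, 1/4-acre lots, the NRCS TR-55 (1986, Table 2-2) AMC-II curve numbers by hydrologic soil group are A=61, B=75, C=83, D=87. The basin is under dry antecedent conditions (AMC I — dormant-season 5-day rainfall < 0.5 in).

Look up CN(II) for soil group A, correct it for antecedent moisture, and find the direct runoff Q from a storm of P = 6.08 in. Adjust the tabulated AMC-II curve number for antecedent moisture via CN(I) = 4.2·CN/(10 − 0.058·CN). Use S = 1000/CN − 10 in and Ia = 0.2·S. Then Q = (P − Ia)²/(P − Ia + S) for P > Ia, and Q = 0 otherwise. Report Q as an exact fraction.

NRCS table: residential, 1/4-acre lots, soil group A → CN(II) = 61
Adjust CN=61 to AMC I: 4.2·61/(10 − 0.058·61) → (1281/5) ÷ (3231/500) = 42700/1077 ≈ 39.647
S = 1000/(42700/1077) − 10 = 6500/427 in ≈ 15.222 in
Ia = 0.2·(6500/427) = 1300/427 in ≈ 3.044 in
Excess rainfall: 6.080 − 3.044 = 3.036 in; P > Ia so Q > 0
Q: (32404/10675)² ÷ (194904/10675) = 131252402/260075025 in (≈ 0.505 in)

Q = 131252402/260075025 in ≈ 0.505 in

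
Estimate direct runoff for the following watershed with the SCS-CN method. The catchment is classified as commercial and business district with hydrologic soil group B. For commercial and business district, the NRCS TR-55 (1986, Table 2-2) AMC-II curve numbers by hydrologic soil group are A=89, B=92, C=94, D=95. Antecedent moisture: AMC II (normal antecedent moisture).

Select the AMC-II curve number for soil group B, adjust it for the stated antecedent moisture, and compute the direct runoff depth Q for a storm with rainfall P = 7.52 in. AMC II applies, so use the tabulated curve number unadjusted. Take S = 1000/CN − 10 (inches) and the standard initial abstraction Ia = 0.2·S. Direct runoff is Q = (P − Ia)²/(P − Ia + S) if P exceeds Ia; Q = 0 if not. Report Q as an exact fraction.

NRCS table: commercial and business district, soil group B → CN(II) = 92
AMC II — tabulated CN = 92 applies directly.
Retention S: 1000/CN − 10 with CN=92.000 → S = 20/23 ≈ 0.870 in
Initial abstraction Ia = S/5 = (20/23)/5 = 4/23 ≈ 0.174 in
P − Ia = 7.520 − 0.174 = 4224/575 ≈ 7.346 in (> 0, runoff occurs)
Q: (4224/575)² ÷ (4724/575) = 4460544/679075 in (≈ 6.569 in)

Q = 4460544/679075 in ≈ 6.569 in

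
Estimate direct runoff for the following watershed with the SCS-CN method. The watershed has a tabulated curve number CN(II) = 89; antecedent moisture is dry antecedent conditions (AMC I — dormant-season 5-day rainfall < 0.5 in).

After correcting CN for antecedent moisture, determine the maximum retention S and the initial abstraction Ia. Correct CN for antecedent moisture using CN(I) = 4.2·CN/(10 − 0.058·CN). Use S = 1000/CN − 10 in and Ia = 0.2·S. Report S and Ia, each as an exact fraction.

CN(I) from CN(II)=89: (4.2·89)/(10 − 0.058·89) = 186900/2419 ≈ 77.263
Max retention: S = 1000/(186900/2419) − 10 = 5500/1869 in (≈ 2.943 in)
Ia = 0.2·(5500/1869) = 1100/1869 in ≈ 0.589 in

S = 5500/1869 in ≈ 2.943 in; Ia = 1100/1869 in ≈ 0.589 in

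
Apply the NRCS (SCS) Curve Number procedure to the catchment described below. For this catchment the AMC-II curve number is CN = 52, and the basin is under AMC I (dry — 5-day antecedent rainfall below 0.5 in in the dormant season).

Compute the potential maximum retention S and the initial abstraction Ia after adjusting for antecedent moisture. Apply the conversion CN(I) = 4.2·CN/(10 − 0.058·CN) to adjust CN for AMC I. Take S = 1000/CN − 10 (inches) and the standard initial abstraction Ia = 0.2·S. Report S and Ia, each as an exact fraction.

CN(I) from CN(II)=52: (4.2·52)/(10 − 0.058·52) = 9100/291 ≈ 31.271
Max retention: S = 1000/(9100/291) − 10 = 2000/91 in (≈ 21.978 in)
Ia = 0.2·(2000/91) = 400/91 in ≈ 4.396 in

S = 2000/91 in ≈ 21.978 in; Ia = 400/91 in ≈ 4.396 in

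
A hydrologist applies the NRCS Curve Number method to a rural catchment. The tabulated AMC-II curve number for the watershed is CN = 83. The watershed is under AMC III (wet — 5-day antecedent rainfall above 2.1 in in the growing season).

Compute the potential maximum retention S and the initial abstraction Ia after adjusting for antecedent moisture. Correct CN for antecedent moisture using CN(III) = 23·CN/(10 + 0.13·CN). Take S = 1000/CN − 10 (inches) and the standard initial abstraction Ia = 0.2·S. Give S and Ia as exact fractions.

Wet (AMC III): CN(III) = 23·83/(10 + 0.13·83) = 1909/(2079/100) = 190900/2079 ≈ 91.823
Max retention: S = 1000/(190900/2079) − 10 = 1700/1909 in (≈ 0.891 in)
Initial abstraction Ia = S/5 = (1700/1909)/5 = 340/1909 ≈ 0.178 in

S = 1700/1909 in ≈ 0.891 in; Ia = 340/1909 in ≈ 0.178 in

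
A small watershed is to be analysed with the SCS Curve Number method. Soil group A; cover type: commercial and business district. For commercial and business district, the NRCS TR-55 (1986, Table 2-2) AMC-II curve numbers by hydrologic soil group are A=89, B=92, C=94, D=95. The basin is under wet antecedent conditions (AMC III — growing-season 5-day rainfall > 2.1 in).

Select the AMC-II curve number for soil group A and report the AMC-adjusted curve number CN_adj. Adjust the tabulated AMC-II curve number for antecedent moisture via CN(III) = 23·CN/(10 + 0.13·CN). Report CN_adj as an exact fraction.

CN_adj = 204700/2157 ≈ 94.900

NRCS table: commercial and business district, soil group A → CN(II) = 89
Adjust CN=89 to AMC III: 23·89/(10 + 0.13·89) → 2047 ÷ (2157/100) = 204700/2157 ≈ 94.900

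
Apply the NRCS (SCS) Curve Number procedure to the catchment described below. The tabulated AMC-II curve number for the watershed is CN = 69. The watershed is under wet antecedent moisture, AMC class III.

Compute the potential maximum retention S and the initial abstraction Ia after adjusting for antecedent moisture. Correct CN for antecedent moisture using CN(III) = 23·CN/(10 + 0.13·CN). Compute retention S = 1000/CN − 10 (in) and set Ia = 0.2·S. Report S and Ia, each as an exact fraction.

S = 3100/1587 in ≈ 1.953 in; Ia = 620/1587 in ≈ 0.391 in

CN(III) from CN(II)=69: (23·69)/(10 + 0.13·69) = 158700/1897 ≈ 83.658
S = 1000/(158700/1897) − 10 = 3100/1587 in ≈ 1.953 in
Ia = 0.2S: 0.2·1.953 = 0.391 in (exactly 620/1587)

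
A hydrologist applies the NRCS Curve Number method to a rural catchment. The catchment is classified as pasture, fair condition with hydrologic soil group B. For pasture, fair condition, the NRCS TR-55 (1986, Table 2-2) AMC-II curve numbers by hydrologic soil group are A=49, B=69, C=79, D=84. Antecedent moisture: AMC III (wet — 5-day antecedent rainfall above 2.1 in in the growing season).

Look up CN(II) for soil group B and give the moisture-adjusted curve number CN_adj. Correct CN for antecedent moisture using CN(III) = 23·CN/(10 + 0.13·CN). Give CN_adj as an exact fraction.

NRCS table: pasture, fair condition, soil group B → CN(II) = 69
Wet (AMC III): CN(III) = 23·69/(10 + 0.13·69) = 1587/(1897/100) = 158700/1897 ≈ 83.658

CN_adj = 158700/1897 ≈ 83.658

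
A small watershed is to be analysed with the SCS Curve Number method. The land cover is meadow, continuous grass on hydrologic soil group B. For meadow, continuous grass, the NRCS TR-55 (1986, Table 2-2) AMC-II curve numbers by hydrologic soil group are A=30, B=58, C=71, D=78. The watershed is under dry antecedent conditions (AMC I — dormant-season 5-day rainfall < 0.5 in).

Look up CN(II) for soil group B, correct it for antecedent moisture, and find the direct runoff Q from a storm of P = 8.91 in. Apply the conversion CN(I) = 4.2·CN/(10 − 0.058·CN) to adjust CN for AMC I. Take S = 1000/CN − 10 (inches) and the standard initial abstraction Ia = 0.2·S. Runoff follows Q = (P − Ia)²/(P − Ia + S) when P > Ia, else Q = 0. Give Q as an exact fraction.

NRCS table: meadow, continuous grass, soil group B → CN(II) = 58
CN(I) from CN(II)=58: (4.2·58)/(10 − 0.058·58) = 2900/79 ≈ 36.709
S = 1000/(2900/79) − 10 = 500/29 in ≈ 17.241 in
Ia = 0.2S: 0.2·17.241 = 3.448 in (exactly 100/29)
Since P=8.910 > Ia=3.448: effective rainfall P−Ia = 15839/2900 in
Q = (15839/2900)²/((15839/2900) + 500/29) = (250873921/8410000)/(65839/2900) = 250873921/190933100 in ≈ 1.314 in

Q = 250873921/190933100 in ≈ 1.314 in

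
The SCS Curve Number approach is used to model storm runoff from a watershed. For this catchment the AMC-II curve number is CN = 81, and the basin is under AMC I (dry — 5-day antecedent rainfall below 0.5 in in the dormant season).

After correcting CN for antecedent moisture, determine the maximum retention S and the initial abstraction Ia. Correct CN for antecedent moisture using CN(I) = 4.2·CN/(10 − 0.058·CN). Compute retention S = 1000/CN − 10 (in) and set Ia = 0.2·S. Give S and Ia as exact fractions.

S = 9500/1701 in ≈ 5.585 in; Ia = 1900/1701 in ≈ 1.117 in

CN(I) from CN(II)=81: (4.2·81)/(10 − 0.058·81) = 170100/2651 ≈ 64.164
Retention S: 1000/CN − 10 with CN=64.164 → S = 9500/1701 ≈ 5.585 in
Ia = 0.2·(9500/1701) = 1900/1701 in ≈ 1.117 in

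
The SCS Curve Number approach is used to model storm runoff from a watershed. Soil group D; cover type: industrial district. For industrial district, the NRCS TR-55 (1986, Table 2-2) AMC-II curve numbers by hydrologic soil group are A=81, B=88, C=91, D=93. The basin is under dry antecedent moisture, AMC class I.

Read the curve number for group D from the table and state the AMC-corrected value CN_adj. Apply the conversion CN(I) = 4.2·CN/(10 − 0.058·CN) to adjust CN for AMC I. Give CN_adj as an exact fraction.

CN_adj = 27900/329 ≈ 84.802

NRCS table: industrial district, soil group D → CN(II) = 93
Adjust CN=93 to AMC I: 4.2·93/(10 − 0.058·93) → (1953/5) ÷ (2303/500) = 27900/329 ≈ 84.802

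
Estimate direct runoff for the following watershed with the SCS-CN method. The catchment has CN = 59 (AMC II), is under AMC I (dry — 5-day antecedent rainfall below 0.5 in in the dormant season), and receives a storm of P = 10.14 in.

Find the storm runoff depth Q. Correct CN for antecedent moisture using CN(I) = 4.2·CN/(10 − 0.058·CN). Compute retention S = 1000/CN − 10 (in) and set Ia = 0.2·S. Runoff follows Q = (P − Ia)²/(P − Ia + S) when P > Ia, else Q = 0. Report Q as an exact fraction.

Q = 179075387929/89714317350 in ≈ 1.996 in

CN(I) from CN(II)=59: (4.2·59)/(10 − 0.058·59) = 123900/3289 ≈ 37.671
Max retention: S = 1000/(123900/3289) − 10 = 20500/1239 in (≈ 16.546 in)
Ia = 0.2·(20500/1239) = 4100/1239 in ≈ 3.309 in
Since P=10.140 > Ia=3.309: effective rainfall P−Ia = 423173/61950 in
Runoff Q = (P−Ia)²/(P−Ia+S) = (6.831)²/(6.831+16.546) = 179075387929/89714317350 ≈ 1.996 in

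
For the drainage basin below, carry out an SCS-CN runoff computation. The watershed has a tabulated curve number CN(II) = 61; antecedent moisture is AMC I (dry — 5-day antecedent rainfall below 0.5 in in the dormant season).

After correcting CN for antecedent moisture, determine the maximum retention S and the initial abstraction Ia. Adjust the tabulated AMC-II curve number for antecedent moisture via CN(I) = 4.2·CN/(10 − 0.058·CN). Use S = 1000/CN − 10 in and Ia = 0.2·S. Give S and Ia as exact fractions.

S = 6500/427 in ≈ 15.222 in; Ia = 1300/427 in ≈ 3.044 in

Dry (AMC I): CN(I) = 4.2·61/(10 − 0.058·61) = (1281/5)/(3231/500) = 42700/1077 ≈ 39.647
Retention S: 1000/CN − 10 with CN=39.647 → S = 6500/427 ≈ 15.222 in
Initial abstraction Ia = S/5 = (6500/427)/5 = 1300/427 ≈ 3.044 in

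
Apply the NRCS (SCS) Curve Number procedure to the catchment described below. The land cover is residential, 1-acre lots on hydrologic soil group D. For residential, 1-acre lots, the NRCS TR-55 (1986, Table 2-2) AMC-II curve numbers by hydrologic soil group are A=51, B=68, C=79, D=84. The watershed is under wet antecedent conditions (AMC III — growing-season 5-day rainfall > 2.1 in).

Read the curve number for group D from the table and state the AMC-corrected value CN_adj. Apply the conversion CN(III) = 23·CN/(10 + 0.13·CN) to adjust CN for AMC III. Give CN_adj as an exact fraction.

NRCS table: residential, 1-acre lots, soil group D → CN(II) = 84
Adjust CN=84 to AMC III: 23·84/(10 + 0.13·84) → 1932 ÷ (523/25) = 48300/523 ≈ 92.352

CN_adj = 48300/523 ≈ 92.352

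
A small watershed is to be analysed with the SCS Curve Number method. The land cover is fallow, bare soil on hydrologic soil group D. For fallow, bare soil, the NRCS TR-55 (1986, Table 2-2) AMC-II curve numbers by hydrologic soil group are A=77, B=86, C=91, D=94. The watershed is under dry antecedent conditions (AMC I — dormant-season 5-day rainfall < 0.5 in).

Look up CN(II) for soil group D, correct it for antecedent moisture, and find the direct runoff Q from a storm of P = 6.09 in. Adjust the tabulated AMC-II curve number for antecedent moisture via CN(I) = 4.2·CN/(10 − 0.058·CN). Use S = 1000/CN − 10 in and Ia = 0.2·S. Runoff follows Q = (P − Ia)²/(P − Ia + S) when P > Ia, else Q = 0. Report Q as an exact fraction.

NRCS table: fallow, bare soil, soil group D → CN(II) = 94
Dry (AMC I): CN(I) = 4.2·94/(10 − 0.058·94) = (1974/5)/(1137/250) = 32900/379 ≈ 86.807
S = 1000/(32900/379) − 10 = 500/329 in ≈ 1.520 in
Initial abstraction Ia = S/5 = (500/329)/5 = 100/329 ≈ 0.304 in
P − Ia = 6.090 − 0.304 = 190361/32900 ≈ 5.786 in (> 0, runoff occurs)
Q = (190361/32900)²/((190361/32900) + 500/329) = (36237310321/1082410000)/(240361/32900) = 36237310321/7907876900 in ≈ 4.582 in

Q = 36237310321/7907876900 in ≈ 4.582 in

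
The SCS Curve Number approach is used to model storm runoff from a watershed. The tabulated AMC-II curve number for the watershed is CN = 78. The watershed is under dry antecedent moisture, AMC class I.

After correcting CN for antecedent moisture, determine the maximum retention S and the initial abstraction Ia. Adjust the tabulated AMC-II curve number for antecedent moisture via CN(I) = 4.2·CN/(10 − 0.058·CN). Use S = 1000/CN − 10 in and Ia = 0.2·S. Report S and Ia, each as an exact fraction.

Dry (AMC I): CN(I) = 4.2·78/(10 − 0.058·78) = (1638/5)/(1369/250) = 81900/1369 ≈ 59.825
S = 1000/(81900/1369) − 10 = 5500/819 in ≈ 6.716 in
Ia = 0.2·(5500/819) = 1100/819 in ≈ 1.343 in

S = 5500/819 in ≈ 6.716 in; Ia = 1100/819 in ≈ 1.343 in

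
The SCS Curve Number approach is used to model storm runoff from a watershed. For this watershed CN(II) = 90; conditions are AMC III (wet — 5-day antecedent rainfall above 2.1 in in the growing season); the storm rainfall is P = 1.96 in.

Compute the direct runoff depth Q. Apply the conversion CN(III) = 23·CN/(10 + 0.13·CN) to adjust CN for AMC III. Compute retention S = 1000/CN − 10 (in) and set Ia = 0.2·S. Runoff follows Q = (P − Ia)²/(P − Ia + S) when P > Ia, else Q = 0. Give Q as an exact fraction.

Q = 92987449/62840025 in ≈ 1.480 in

CN(III) from CN(II)=90: (23·90)/(10 + 0.13·90) = 20700/217 ≈ 95.392
Max retention: S = 1000/(20700/217) − 10 = 100/207 in (≈ 0.483 in)
Initial abstraction Ia = S/5 = (100/207)/5 = 20/207 ≈ 0.097 in
Excess rainfall: 1.960 − 0.097 = 1.863 in; P > Ia so Q > 0
Runoff Q = (P−Ia)²/(P−Ia+S) = (1.863)²/(1.863+0.483) = 92987449/62840025 ≈ 1.480 in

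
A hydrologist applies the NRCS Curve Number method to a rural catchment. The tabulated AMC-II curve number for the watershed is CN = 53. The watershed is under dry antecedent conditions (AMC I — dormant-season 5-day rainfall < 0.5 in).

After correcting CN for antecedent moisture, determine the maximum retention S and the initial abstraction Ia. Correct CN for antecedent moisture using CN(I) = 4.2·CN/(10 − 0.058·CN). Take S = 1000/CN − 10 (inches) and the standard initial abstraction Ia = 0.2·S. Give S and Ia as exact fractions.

S = 23500/1113 in ≈ 21.114 in; Ia = 4700/1113 in ≈ 4.223 in

Dry (AMC I): CN(I) = 4.2·53/(10 − 0.058·53) = (1113/5)/(3463/500) = 111300/3463 ≈ 32.140
S = 1000/(111300/3463) − 10 = 23500/1113 in ≈ 21.114 in
Initial abstraction Ia = S/5 = (23500/1113)/5 = 4700/1113 ≈ 4.223 in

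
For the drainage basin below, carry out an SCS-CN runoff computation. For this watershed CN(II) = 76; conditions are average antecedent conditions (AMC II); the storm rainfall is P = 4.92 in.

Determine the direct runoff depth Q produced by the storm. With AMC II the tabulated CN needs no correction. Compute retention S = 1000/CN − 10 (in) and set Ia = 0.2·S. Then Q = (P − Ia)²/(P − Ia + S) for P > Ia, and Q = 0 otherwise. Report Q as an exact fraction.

Average conditions: CN = 76 (no AMC adjustment).
Retention S: 1000/CN − 10 with CN=76.000 → S = 60/19 ≈ 3.158 in
Ia = 0.2S: 0.2·3.158 = 0.632 in (exactly 12/19)
Since P=4.920 > Ia=0.632: effective rainfall P−Ia = 2037/475 in
Q = (2037/475)²/((2037/475) + 60/19) = (4149369/225625)/(3537/475) = 461041/186675 in ≈ 2.470 in

Q = 461041/186675 in ≈ 2.470 in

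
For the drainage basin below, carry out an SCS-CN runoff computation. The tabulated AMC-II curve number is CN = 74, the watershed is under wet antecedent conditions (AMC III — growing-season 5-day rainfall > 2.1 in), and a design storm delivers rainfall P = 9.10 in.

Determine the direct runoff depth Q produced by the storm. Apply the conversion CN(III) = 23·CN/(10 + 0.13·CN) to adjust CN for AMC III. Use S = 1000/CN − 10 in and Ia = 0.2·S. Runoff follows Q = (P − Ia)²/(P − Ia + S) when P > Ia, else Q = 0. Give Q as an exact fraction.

Q = 430859637/57502070 in ≈ 7.493 in

Adjust CN=74 to AMC III: 23·74/(10 + 0.13·74) → 1702 ÷ (981/50) = 85100/981 ≈ 86.748
Retention S: 1000/CN − 10 with CN=86.748 → S = 1300/851 ≈ 1.528 in
Ia = 0.2·(1300/851) = 260/851 in ≈ 0.306 in
Excess rainfall: 9.100 − 0.306 = 8.794 in; P > Ia so Q > 0
Runoff Q = (P−Ia)²/(P−Ia+S) = (8.794)²/(8.794+1.528) = 430859637/57502070 ≈ 7.493 in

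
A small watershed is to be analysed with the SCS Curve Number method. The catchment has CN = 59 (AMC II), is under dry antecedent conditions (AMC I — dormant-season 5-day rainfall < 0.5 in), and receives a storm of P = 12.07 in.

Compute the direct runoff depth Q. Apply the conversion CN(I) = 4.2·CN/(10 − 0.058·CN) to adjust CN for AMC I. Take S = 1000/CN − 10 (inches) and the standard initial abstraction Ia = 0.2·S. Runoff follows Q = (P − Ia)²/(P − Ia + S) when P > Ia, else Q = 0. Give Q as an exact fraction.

CN(I) from CN(II)=59: (4.2·59)/(10 − 0.058·59) = 123900/3289 ≈ 37.671
S = 1000/(123900/3289) − 10 = 20500/1239 in ≈ 16.546 in
Initial abstraction Ia = S/5 = (20500/1239)/5 = 4100/1239 ≈ 3.309 in
Since P=12.070 > Ia=3.309: effective rainfall P−Ia = 1085473/123900 in
Q = (1085473/123900)²/((1085473/123900) + 20500/1239) = (1178251633729/15351210000)/(3135473/123900) = 1178251633729/388485104700 in ≈ 3.033 in

Q = 1178251633729/388485104700 in ≈ 3.033 in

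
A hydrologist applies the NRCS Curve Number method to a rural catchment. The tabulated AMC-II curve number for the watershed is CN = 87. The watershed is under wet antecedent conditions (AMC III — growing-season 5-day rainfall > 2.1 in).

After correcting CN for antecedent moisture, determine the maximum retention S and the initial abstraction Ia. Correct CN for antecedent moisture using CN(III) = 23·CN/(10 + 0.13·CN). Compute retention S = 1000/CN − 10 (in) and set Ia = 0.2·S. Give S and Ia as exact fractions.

S = 1300/2001 in ≈ 0.650 in; Ia = 260/2001 in ≈ 0.130 in

CN(III) from CN(II)=87: (23·87)/(10 + 0.13·87) = 200100/2131 ≈ 93.900
Max retention: S = 1000/(200100/2131) − 10 = 1300/2001 in (≈ 0.650 in)
Initial abstraction Ia = S/5 = (1300/2001)/5 = 260/2001 ≈ 0.130 in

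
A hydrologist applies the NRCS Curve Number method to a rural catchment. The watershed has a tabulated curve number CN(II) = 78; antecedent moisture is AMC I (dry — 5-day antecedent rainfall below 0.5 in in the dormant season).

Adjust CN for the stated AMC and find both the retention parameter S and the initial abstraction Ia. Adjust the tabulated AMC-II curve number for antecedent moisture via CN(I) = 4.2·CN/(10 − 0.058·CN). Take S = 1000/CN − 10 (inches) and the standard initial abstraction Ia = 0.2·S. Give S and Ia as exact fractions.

Dry (AMC I): CN(I) = 4.2·78/(10 − 0.058·78) = (1638/5)/(1369/250) = 81900/1369 ≈ 59.825
S = 1000/(81900/1369) − 10 = 5500/819 in ≈ 6.716 in
Ia = 0.2S: 0.2·6.716 = 1.343 in (exactly 1100/819)

S = 5500/819 in ≈ 6.716 in; Ia = 1100/819 in ≈ 1.343 in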